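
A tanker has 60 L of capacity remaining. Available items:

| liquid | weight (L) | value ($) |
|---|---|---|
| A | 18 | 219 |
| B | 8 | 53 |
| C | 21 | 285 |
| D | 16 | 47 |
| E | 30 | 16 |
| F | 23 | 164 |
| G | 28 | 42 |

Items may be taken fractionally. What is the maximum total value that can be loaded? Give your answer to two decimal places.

653.74

Order: C (285/21=13.57) > A (219/18=12.17) > F (164/23=7.13) > B (53/8=6.62) > D (47/16=2.94) > G (42/28=1.50) > E (16/30=0.53)
Fill: take C (21 @ 285) → take A (18 @ 219) → take 21/23 of F → 149.74; 60/60 used.
Total value = 653.74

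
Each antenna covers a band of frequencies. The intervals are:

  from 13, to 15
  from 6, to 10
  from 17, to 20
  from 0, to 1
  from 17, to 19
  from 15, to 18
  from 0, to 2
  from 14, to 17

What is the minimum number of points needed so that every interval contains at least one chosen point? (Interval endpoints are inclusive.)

Process intervals by earliest right end; each time one isn't hit yet, stab at its right endpoint.
By right end: [0,1]  [0,2]  [6,10]  [13,15]  [14,17]  [15,18]  [17,19]  [17,20]
[0,1] uncovered → point at 1; [6,10] uncovered → point at 10; [13,15] uncovered → point at 15; [17,19] uncovered → point at 19.
Points: 1, 10, 15, 19 (4 total).

4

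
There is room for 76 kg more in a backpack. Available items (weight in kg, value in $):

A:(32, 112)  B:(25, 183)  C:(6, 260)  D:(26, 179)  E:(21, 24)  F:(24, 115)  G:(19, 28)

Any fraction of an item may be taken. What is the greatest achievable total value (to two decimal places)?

713.04

Order: C (260/6=43.33) > B (183/25=7.32) > D (179/26=6.88) > F (115/24=4.79) > A (112/32=3.50) > G (28/19=1.47) > E (24/21=1.14)
Fill: take C (6 @ 260) → take B (25 @ 183) → take D (26 @ 179) → take 19/24 of F → 91.04; 76/76 used.
Total value = 713.04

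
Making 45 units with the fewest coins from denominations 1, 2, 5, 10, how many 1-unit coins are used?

0

Greedy: take as many of the largest coin as possible, then repeat with the remainder.
45 − 4×10→5 − 1×5→0
Count of 1: 0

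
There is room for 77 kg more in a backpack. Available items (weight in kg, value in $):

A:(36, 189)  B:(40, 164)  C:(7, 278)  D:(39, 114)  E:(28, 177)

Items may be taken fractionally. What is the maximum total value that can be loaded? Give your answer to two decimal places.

Sort by value per unit weight and fill in that order.
Order: C (278/7=39.71) > E (177/28=6.32) > A (189/36=5.25) > B (164/40=4.10) > D (114/39=2.92)
Fill: take C (7 @ 278) → take E (28 @ 177) → take A (36 @ 189) → take 6/40 of B → 24.60; 77/77 used.
Total value = 668.60

668.60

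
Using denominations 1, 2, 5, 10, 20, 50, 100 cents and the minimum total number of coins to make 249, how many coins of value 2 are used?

Greedy: take as many of the largest coin as possible, then repeat with the remainder.
249 = 2×100 + 2×20 + 1×5 + 2×2
Count of 2: 2

2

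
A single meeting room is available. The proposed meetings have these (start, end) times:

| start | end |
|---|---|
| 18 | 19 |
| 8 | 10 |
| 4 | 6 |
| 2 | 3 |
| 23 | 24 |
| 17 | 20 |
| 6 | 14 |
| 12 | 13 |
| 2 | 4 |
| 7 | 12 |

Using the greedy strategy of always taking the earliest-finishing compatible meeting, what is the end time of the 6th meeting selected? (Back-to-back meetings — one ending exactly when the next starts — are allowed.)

24

Sort by end time and greedily take each interval whose start is ≥ the last chosen end.
By end time: (2,3), (2,4), (4,6), (8,10), (7,12), (12,13), (6,14), (18,19), (17,20), (23,24).
Pick (2,3); next start ≥ 3 → (4,6); next start ≥ 6 → (8,10); next start ≥ 10 → (12,13); next start ≥ 13 → (18,19); next start ≥ 19 → (23,24).
Selected: (2,3) (4,6) (8,10) (12,13) (18,19) (23,24)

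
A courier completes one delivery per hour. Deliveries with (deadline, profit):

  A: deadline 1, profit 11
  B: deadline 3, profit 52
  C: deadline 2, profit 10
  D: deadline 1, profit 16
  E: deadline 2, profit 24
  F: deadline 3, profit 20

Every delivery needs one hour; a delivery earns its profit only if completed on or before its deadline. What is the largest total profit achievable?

Take jobs in profit order; each goes to the latest open slot no later than its deadline.
By profit: B(d3,52), E(d2,24), F(d3,20), D(d1,16), A(d1,11), C(d2,10)
B→slot 3; E→slot 2; F→slot 1; D skipped; A skipped; C skipped.
Profit = 20 + 24 + 52 = 96

96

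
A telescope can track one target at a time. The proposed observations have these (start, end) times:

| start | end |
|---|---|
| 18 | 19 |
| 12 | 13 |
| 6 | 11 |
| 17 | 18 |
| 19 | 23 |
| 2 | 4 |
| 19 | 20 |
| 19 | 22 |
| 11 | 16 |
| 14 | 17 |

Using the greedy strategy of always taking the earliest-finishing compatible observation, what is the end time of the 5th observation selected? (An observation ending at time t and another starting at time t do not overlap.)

18

Sort by end time and greedily take each interval whose start is ≥ the last chosen end.
By end time: (2,4), (6,11), (12,13), (11,16), (14,17), (17,18), (18,19), (19,20), (19,22), (19,23).
Pick (2,4); next start ≥ 4 → (6,11); next start ≥ 11 → (12,13); next start ≥ 13 → (14,17); next start ≥ 17 → (17,18); next start ≥ 18 → (18,19); next start ≥ 19 → (19,20).
Selected: (2,4) (6,11) (12,13) (14,17) (17,18) (18,19) (19,20)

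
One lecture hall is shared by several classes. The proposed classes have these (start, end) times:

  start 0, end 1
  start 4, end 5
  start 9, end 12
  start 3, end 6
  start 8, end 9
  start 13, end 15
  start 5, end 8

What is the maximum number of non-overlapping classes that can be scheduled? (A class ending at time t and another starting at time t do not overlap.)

Sort by end time and greedily take each interval whose start is ≥ the last chosen end.
By end time: (0,1), (4,5), (3,6), (5,8), (8,9), (9,12), (13,15).
Pick (0,1); next start ≥ 1 → (4,5); next start ≥ 5 → (5,8); next start ≥ 8 → (8,9); next start ≥ 9 → (9,12); next start ≥ 12 → (13,15).
Selected 6 classes.

6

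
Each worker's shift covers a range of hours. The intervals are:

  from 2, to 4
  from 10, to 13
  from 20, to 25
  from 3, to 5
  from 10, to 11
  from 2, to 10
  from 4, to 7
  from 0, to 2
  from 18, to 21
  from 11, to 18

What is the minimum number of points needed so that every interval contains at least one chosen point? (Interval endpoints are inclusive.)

Sort by right endpoint; whenever an interval is uncovered, place a point at its right end.
Sorted: [0,2] [2,4] [3,5] [4,7] [2,10] [10,11] [10,13] [11,18] [18,21] [20,25]
{[0,2],[2,4]} hit by 2; {[3,5],[4,7],[2,10]} hit by 5; {[10,11],[10,13],[11,18]} hit by 11; {[18,21],[20,25]} hit by 21.
Points: 2, 5, 11, 21 (4 total).

4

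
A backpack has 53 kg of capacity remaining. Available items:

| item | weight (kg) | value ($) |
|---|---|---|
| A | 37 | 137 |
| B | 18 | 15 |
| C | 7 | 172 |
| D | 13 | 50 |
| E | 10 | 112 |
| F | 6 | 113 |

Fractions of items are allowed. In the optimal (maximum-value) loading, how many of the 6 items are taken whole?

Sort by value per unit weight and fill in that order.
Ratios (sorted): C 24.57, F 18.83, E 11.20, D 3.85, A 3.70, B 0.83
take C (7 @ 172); take F (6 @ 113); take E (10 @ 112); take D (13 @ 50); take 17/37 of A → 62.95. Capacity used 53/53.
4 item(s) taken whole; one partial (take 17/37 of A).

4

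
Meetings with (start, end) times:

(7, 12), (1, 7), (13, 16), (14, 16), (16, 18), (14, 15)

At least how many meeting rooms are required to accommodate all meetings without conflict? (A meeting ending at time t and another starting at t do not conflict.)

Count concurrent intervals with a sweep; the peak is the room count.
Events (time:±→running): 1:+→1 7:-→0 7:+→1 12:-→0 13:+→1 14:+→2 14:+→3 … peak 3.

3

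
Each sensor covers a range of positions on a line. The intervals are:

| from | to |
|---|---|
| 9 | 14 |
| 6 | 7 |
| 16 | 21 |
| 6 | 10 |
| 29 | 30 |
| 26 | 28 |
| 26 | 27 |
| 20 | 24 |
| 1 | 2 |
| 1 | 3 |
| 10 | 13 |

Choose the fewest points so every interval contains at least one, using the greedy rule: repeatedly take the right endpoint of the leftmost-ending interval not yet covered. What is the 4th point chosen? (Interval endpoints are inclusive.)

By right end: [1,2]  [1,3]  [6,7]  [6,10]  [10,13]  [9,14]  [16,21]  [20,24]  [26,27]  [26,28]  [29,30]
[1,2] uncovered → point at 2; [6,7] uncovered → point at 7; [10,13] uncovered → point at 13; [16,21] uncovered → point at 21; [26,27] uncovered → point at 27; [29,30] uncovered → point at 30.
Points: 2, 7, 13, 21, 27, 30 (6 total).

21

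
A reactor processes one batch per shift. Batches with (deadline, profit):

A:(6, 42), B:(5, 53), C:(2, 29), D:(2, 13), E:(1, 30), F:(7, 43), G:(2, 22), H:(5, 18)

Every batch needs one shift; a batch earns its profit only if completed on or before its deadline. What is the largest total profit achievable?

215

Take jobs in profit order; each goes to the latest open slot no later than its deadline.
By profit: B(d5,53), F(d7,43), A(d6,42), E(d1,30), C(d2,29), G(d2,22), H(d5,18), D(d2,13)
B→slot 5; F→slot 7; A→slot 6; E→slot 1; C→slot 2; G skipped; H→slot 4; D skipped.
Profit = 30 + 29 + 18 + 53 + 42 + 43 = 215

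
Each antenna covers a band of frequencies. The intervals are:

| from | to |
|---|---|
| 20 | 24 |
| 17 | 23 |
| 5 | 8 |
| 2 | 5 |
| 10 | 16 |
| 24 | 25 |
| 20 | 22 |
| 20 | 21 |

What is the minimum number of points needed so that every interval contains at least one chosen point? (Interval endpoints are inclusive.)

Process intervals by earliest right end; each time one isn't hit yet, stab at its right endpoint.
By right end: [2,5]  [5,8]  [10,16]  [20,21]  [20,22]  [17,23]  [20,24]  [24,25]
[2,5] uncovered → point at 5; [10,16] uncovered → point at 16; [20,21] uncovered → point at 21; [24,25] uncovered → point at 25.
Points: 5, 16, 21, 25 (4 total).

4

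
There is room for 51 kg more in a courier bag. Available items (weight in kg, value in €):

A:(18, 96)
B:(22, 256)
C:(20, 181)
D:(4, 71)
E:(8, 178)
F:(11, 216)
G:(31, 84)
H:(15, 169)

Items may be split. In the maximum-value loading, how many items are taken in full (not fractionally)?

Order: E (178/8=22.25) > F (216/11=19.64) > D (71/4=17.75) > B (256/22=11.64) > H (169/15=11.27) > C (181/20=9.05) > A (96/18=5.33) > G (84/31=2.71)
Fill: take E (8 @ 178) → take F (11 @ 216) → take D (4 @ 71) → take B (22 @ 256) → take 6/15 of H → 67.60; 51/51 used.
4 item(s) taken whole; one partial (take 6/15 of H).

4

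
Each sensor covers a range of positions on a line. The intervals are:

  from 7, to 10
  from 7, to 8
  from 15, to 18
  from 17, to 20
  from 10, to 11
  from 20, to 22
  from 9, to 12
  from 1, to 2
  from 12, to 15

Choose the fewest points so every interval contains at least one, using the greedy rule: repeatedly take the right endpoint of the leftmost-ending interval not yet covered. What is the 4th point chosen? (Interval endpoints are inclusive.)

Process intervals by earliest right end; each time one isn't hit yet, stab at its right endpoint.
Sorted: [1,2] [7,8] [7,10] [10,11] [9,12] [12,15] [15,18] [17,20] [20,22]
{[1,2]} hit by 2; {[7,8],[7,10]} hit by 8; {[10,11],[9,12]} hit by 11; {[12,15],[15,18]} hit by 15; {[17,20],[20,22]} hit by 20.
Points: 2, 8, 11, 15, 20 (5 total).

15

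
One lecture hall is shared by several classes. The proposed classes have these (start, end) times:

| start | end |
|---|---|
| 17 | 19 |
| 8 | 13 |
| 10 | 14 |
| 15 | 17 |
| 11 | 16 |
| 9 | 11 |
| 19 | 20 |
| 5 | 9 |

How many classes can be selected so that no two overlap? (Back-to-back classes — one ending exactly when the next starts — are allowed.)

5

Greedy by earliest finish: after sorting by end time, pick each interval compatible with the last pick.
Sorted by end: (5,9)  (9,11)  (8,13)  (10,14)  (11,16)  (15,17)  (17,19)  (19,20)
take (5,9); take (9,11); take (11,16); take (17,19); take (19,20).
Selected 5 classes.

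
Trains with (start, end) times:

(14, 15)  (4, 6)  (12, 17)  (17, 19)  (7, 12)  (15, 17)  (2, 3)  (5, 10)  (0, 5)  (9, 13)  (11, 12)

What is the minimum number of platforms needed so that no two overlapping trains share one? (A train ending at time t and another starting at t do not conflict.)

3

The answer is the maximum number of intervals overlapping at any instant.
Events (time:±→running): 0:+→1 2:+→2 3:-→1 4:+→2 5:-→1 5:+→2 6:-→1 7:+→2 9:+→3 … peak 3.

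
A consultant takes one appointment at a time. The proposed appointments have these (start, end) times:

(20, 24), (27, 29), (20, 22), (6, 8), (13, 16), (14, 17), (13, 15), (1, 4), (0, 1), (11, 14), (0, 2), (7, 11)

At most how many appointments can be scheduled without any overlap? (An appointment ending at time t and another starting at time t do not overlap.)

By end time: (0,1), (0,2), (1,4), (6,8), (7,11), (11,14), (13,15), (13,16), (14,17), (20,22), (20,24), (27,29).
Pick (0,1); next start ≥ 1 → (1,4); next start ≥ 4 → (6,8); next start ≥ 8 → (11,14); next start ≥ 14 → (14,17); next start ≥ 17 → (20,22); next start ≥ 22 → (27,29).
Selected 7 appointments.

7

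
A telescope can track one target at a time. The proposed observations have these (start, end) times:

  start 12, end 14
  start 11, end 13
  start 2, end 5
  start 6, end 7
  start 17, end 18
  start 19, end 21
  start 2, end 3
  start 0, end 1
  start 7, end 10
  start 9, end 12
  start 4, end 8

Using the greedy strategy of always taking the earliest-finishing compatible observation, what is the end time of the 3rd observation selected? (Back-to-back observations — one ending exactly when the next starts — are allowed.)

7

Sorted by end: (0,1)  (2,3)  (2,5)  (6,7)  (4,8)  (7,10)  (9,12)  (11,13)  (12,14)  (17,18)  (19,21)
take (0,1); take (2,3); take (6,7); skip (4,8); take (7,10); skip (9,12); take (11,13); take (17,18); take (19,21).
Selected: (0,1) (2,3) (6,7) (7,10) (11,13) (17,18) (19,21)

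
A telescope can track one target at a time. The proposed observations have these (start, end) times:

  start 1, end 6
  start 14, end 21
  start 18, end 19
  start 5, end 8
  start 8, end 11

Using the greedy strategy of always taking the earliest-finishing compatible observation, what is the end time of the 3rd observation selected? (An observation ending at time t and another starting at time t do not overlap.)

Order by finish time; keep every interval that doesn't clash with the previous kept one.
By end time: (1,6), (5,8), (8,11), (18,19), (14,21).
Pick (1,6); next start ≥ 6 → (8,11); next start ≥ 11 → (18,19).
Selected: (1,6) (8,11) (18,19)

19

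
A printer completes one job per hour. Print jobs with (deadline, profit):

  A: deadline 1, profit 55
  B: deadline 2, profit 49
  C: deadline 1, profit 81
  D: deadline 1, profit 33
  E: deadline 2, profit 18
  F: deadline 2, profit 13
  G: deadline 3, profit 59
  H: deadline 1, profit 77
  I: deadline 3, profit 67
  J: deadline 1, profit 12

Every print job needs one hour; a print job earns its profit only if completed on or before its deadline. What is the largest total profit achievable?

207

Sort by profit descending; place each in the latest free slot ≤ its deadline.
Profit order: C=81 H=77 I=67 G=59 A=55 B=49 D=33 E=18 F=13 J=12
Assign: C→slot 1, H skipped, I→slot 3, G→slot 2, A skipped, B skipped, D skipped, E skipped, F skipped, J skipped.
Slots: [1:C] [2:G] [3:I]
Profit = 81 + 59 + 67 = 207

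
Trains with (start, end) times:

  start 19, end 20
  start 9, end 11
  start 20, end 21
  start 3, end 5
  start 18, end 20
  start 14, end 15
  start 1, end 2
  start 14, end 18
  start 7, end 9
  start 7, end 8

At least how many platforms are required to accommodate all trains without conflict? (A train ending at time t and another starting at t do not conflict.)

2

starts: [1, 3, 7, 7, 9, 14, 14, 18, 19, 20]
ends:   [2, 5, 8, 9, 11, 15, 18, 20, 20, 21]
s1→1 e2→0 s3→1 e5→0 s7→1 s7→2  — peak 2.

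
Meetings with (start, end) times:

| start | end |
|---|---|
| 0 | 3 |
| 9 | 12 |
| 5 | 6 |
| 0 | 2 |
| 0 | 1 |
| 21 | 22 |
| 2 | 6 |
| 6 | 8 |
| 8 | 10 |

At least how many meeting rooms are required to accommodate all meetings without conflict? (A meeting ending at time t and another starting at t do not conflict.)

3

Count concurrent intervals with a sweep; the peak is the room count.
Events (time:±→running): 0:+→1 0:+→2 0:+→3 … peak 3.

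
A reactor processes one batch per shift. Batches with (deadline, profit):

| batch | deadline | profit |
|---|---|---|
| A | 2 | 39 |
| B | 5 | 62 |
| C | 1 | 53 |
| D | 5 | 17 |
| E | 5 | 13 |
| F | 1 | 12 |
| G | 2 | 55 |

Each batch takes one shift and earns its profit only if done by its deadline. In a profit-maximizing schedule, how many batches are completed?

5

Sort by profit descending; place each in the latest free slot ≤ its deadline.
Profit order: B=62 G=55 C=53 A=39 D=17 E=13 F=12
Assign: B→slot 5, G→slot 2, C→slot 1, A skipped, D→slot 4, E→slot 3, F skipped.
Slots: [1:C] [2:G] [3:E] [4:D] [5:B]
5 of 7 scheduled.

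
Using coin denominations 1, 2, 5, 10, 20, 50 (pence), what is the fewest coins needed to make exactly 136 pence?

6

136 − 2×50→36 − 1×20→16 − 1×10→6 − 1×5→1 − 1×1→0
Total coins = 2 + 1 + 1 + 1 + 1 = 6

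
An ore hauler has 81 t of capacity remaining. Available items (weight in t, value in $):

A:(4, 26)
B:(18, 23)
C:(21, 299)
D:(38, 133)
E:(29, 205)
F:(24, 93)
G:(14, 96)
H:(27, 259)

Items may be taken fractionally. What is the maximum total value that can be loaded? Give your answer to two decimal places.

790.43

Ratios (sorted): C 14.24, H 9.59, E 7.07, G 6.86, A 6.50, F 3.88, D 3.50, B 1.28
take C (21 @ 299); take H (27 @ 259); take E (29 @ 205); take 4/14 of G → 27.43. Capacity used 81/81.
Total value = 790.43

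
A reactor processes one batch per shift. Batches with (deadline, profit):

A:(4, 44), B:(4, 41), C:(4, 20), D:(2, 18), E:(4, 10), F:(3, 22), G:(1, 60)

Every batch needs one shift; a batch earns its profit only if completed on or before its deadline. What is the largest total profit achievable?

Sort by profit descending; place each in the latest free slot ≤ its deadline.
Profit order: G=60 A=44 B=41 F=22 C=20 D=18 E=10
Assign: G→slot 1, A→slot 4, B→slot 3, F→slot 2, C skipped, D skipped, E skipped.
Slots: [1:G] [2:F] [3:B] [4:A]
Profit = 60 + 22 + 41 + 44 = 167

167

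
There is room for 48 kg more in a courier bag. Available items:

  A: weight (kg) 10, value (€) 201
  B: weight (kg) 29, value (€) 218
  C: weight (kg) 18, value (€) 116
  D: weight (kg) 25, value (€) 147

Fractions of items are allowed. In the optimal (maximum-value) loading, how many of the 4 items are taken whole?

2

Order: A (201/10=20.10) > B (218/29=7.52) > C (116/18=6.44) > D (147/25=5.88)
Fill: take A (10 @ 201) → take B (29 @ 218) → take 9/18 of C → 58.00; 48/48 used.
2 item(s) taken whole; one partial (take 9/18 of C).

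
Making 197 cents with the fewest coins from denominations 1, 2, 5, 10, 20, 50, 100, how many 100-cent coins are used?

197 − 1×100→97 − 1×50→47 − 2×20→7 − 1×5→2 − 1×2→0
Count of 100: 1

1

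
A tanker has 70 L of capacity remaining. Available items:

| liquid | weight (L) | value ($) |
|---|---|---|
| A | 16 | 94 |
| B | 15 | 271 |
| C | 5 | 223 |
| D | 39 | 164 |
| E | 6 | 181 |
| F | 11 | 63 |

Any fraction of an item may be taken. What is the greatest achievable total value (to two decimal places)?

903.49

Sort by value per unit weight and fill in that order.
Order: C (223/5=44.60) > E (181/6=30.17) > B (271/15=18.07) > A (94/16=5.88) > F (63/11=5.73) > D (164/39=4.21)
Fill: take C (5 @ 223) → take E (6 @ 181) → take B (15 @ 271) → take A (16 @ 94) → take F (11 @ 63) → take 17/39 of D → 71.49; 70/70 used.
Total value = 903.49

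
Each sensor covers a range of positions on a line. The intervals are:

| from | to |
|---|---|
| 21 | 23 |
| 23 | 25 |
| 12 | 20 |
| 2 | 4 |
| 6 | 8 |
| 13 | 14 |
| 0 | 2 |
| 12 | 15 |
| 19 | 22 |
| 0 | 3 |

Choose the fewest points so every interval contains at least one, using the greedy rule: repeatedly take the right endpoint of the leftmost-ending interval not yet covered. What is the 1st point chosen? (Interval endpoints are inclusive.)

2

Process intervals by earliest right end; each time one isn't hit yet, stab at its right endpoint.
By right end: [0,2]  [0,3]  [2,4]  [6,8]  [13,14]  [12,15]  [12,20]  [19,22]  [21,23]  [23,25]
[0,2] uncovered → point at 2; [6,8] uncovered → point at 8; [13,14] uncovered → point at 14; [19,22] uncovered → point at 22; [23,25] uncovered → point at 25.
Points: 2, 8, 14, 22, 25 (5 total).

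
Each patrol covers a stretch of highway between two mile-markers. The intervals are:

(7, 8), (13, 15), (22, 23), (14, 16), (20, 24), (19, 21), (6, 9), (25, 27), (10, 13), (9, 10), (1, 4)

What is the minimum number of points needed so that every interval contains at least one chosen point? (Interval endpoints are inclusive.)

Sort by right endpoint; whenever an interval is uncovered, place a point at its right end.
By right end: [1,4]  [7,8]  [6,9]  [9,10]  [10,13]  [13,15]  [14,16]  [19,21]  [22,23]  [20,24]  [25,27]
[1,4] uncovered → point at 4; [7,8] uncovered → point at 8; [9,10] uncovered → point at 10; [13,15] uncovered → point at 15; [19,21] uncovered → point at 21; [22,23] uncovered → point at 23; [25,27] uncovered → point at 27.
Points: 4, 8, 10, 15, 21, 23, 27 (7 total).

7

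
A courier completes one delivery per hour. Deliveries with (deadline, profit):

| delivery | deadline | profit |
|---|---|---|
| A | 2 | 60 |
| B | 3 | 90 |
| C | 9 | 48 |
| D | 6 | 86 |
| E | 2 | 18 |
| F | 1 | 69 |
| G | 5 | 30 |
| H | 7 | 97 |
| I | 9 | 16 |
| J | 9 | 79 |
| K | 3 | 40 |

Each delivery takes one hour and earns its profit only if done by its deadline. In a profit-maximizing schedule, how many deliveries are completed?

By profit: H(d7,97), B(d3,90), D(d6,86), J(d9,79), F(d1,69), A(d2,60), C(d9,48), K(d3,40), G(d5,30), E(d2,18), I(d9,16)
H→slot 7; B→slot 3; D→slot 6; J→slot 9; F→slot 1; A→slot 2; C→slot 8; K skipped; G→slot 5; E skipped; I→slot 4.
9 of 11 scheduled.

9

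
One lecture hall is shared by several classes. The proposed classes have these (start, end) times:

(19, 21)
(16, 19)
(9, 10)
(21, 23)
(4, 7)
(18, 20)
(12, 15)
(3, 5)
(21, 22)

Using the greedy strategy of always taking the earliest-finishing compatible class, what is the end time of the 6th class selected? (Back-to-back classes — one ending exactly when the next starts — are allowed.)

By end time: (3,5), (4,7), (9,10), (12,15), (16,19), (18,20), (19,21), (21,22), (21,23).
Pick (3,5); next start ≥ 5 → (9,10); next start ≥ 10 → (12,15); next start ≥ 15 → (16,19); next start ≥ 19 → (19,21); next start ≥ 21 → (21,22).
Selected: (3,5) (9,10) (12,15) (16,19) (19,21) (21,22)

22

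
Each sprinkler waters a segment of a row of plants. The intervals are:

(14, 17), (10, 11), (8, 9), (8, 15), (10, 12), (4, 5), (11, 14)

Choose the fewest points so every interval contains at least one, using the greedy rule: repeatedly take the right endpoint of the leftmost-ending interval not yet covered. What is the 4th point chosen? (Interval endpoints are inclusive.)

17

Process intervals by earliest right end; each time one isn't hit yet, stab at its right endpoint.
By right end: [4,5]  [8,9]  [10,11]  [10,12]  [11,14]  [8,15]  [14,17]
[4,5] uncovered → point at 5; [8,9] uncovered → point at 9; [10,11] uncovered → point at 11; [14,17] uncovered → point at 17.
Points: 5, 9, 11, 17 (4 total).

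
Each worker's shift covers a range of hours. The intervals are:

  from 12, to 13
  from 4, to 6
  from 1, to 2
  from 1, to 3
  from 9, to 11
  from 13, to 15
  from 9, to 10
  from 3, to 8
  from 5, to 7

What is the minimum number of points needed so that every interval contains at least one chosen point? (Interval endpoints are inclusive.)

Sorted: [1,2] [1,3] [4,6] [5,7] [3,8] [9,10] [9,11] [12,13] [13,15]
{[1,2],[1,3]} hit by 2; {[4,6],[5,7],[3,8]} hit by 6; {[9,10],[9,11]} hit by 10; {[12,13],[13,15]} hit by 13.
Points: 2, 6, 10, 13 (4 total).

4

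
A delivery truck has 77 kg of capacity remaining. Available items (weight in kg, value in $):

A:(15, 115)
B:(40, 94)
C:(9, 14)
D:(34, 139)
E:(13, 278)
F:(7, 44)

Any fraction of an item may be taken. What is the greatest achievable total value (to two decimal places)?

594.80

Sort by value per unit weight and fill in that order.
Order: E (278/13=21.38) > A (115/15=7.67) > F (44/7=6.29) > D (139/34=4.09) > B (94/40=2.35) > C (14/9=1.56)
Fill: take E (13 @ 278) → take A (15 @ 115) → take F (7 @ 44) → take D (34 @ 139) → take 8/40 of B → 18.80; 77/77 used.
Total value = 594.80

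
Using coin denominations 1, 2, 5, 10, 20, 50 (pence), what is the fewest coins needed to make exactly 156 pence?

Greedy: take as many of the largest coin as possible, then repeat with the remainder.
156 − 3×50→6 − 1×5→1 − 1×1→0
Total coins = 3 + 1 + 1 = 5

5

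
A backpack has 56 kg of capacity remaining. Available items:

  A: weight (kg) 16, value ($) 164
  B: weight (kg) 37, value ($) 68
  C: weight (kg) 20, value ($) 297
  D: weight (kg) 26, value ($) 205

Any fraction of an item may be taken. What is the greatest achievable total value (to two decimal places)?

618.69

Ratios (sorted): C 14.85, A 10.25, D 7.88, B 1.84
take C (20 @ 297); take A (16 @ 164); take 20/26 of D → 157.69. Capacity used 56/56.
Total value = 618.69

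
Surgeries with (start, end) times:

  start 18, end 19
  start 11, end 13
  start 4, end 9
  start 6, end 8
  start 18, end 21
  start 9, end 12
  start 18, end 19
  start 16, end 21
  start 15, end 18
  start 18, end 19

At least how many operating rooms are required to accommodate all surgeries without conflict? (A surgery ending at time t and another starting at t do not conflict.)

The answer is the maximum number of intervals overlapping at any instant.
starts: [4, 6, 9, 11, 15, 16, 18, 18, 18, 18]
ends:   [8, 9, 12, 13, 18, 19, 19, 19, 21, 21]
s4→1 s6→2 e8→1 e9→0 s9→1 s11→2 e12→1 e13→0 s15→1 s16→2 e18→1 s18→2 s18→3 s18→4 s18→5  — peak 5.

5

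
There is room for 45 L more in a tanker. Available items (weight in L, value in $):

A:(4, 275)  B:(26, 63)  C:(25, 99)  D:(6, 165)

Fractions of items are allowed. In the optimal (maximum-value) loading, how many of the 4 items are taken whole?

Ratios (sorted): A 68.75, D 27.50, C 3.96, B 2.42
take A (4 @ 275); take D (6 @ 165); take C (25 @ 99); take 10/26 of B → 24.23. Capacity used 45/45.
3 item(s) taken whole; one partial (take 10/26 of B).

3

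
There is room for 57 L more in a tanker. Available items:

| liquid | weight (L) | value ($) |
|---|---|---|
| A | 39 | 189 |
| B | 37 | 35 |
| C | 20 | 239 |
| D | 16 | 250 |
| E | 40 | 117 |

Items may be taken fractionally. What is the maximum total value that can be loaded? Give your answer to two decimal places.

Greedy by value/weight ratio, highest first.
Ratios (sorted): D 15.62, C 11.95, A 4.85, E 2.92, B 0.95
take D (16 @ 250); take C (20 @ 239); take 21/39 of A → 101.77. Capacity used 57/57.
Total value = 590.77

590.77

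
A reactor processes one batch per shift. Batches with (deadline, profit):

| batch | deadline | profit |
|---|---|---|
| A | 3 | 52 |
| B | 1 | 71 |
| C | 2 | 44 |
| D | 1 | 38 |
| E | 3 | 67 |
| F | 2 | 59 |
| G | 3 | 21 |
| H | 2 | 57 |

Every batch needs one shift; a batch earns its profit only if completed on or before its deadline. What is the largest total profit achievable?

197

By profit: B(d1,71), E(d3,67), F(d2,59), H(d2,57), A(d3,52), C(d2,44), D(d1,38), G(d3,21)
B→slot 1; E→slot 3; F→slot 2; H skipped; A skipped; C skipped; D skipped; G skipped.
Profit = 71 + 59 + 67 = 197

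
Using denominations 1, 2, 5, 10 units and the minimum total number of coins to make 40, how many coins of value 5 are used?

Use the largest denomination that fits, subtract, and repeat.
40 = 4×10
Count of 5: 0

0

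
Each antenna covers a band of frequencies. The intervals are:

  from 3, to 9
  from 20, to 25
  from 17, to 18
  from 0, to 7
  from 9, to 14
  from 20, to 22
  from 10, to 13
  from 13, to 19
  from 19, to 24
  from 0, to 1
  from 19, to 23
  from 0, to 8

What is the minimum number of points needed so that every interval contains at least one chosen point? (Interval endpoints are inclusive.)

Sort by right endpoint; whenever an interval is uncovered, place a point at its right end.
By right end: [0,1]  [0,7]  [0,8]  [3,9]  [10,13]  [9,14]  [17,18]  [13,19]  [20,22]  [19,23]  [19,24]  [20,25]
[0,1] uncovered → point at 1; [3,9] uncovered → point at 9; [10,13] uncovered → point at 13; [17,18] uncovered → point at 18; [20,22] uncovered → point at 22.
Points: 1, 9, 13, 18, 22 (5 total).

5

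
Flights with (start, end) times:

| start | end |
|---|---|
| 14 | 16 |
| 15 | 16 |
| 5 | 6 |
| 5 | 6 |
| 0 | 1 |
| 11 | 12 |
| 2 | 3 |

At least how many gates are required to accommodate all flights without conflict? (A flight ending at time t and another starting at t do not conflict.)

Count concurrent intervals with a sweep; the peak is the room count.
starts: [0, 2, 5, 5, 11, 14, 15]
ends:   [1, 3, 6, 6, 12, 16, 16]
s0→1 e1→0 s2→1 e3→0 s5→1 s5→2  — peak 2.

2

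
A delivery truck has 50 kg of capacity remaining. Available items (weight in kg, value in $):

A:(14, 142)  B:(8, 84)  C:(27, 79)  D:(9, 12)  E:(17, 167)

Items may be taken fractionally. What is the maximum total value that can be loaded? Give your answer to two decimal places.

425.19

Sort by value per unit weight and fill in that order.
Order: B (84/8=10.50) > A (142/14=10.14) > E (167/17=9.82) > C (79/27=2.93) > D (12/9=1.33)
Fill: take B (8 @ 84) → take A (14 @ 142) → take E (17 @ 167) → take 11/27 of C → 32.19; 50/50 used.
Total value = 425.19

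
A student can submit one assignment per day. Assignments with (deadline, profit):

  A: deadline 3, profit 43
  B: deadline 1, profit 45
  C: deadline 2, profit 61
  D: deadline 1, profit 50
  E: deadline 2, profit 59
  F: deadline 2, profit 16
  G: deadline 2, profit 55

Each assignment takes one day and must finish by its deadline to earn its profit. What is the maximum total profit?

Take jobs in profit order; each goes to the latest open slot no later than its deadline.
By profit: C(d2,61), E(d2,59), G(d2,55), D(d1,50), B(d1,45), A(d3,43), F(d2,16)
C→slot 2; E→slot 1; G skipped; D skipped; B skipped; A→slot 3; F skipped.
Profit = 59 + 61 + 43 = 163

163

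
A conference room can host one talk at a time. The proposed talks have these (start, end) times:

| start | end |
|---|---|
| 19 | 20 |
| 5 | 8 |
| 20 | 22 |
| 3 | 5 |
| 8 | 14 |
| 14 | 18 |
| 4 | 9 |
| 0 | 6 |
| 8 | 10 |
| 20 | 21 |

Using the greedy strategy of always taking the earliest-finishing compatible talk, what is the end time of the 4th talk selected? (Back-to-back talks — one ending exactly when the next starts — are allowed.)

Sorted by end: (3,5)  (0,6)  (5,8)  (4,9)  (8,10)  (8,14)  (14,18)  (19,20)  (20,21)  (20,22)
take (3,5); take (5,8); take (8,10); take (14,18); take (19,20); take (20,21); skip (20,22).
Selected: (3,5) (5,8) (8,10) (14,18) (19,20) (20,21)

18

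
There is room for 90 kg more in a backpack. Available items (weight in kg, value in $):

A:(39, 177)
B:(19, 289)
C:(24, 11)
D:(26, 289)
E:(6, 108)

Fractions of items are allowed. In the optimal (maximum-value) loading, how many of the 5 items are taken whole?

Sort by value per unit weight and fill in that order.
Order: E (108/6=18.00) > B (289/19=15.21) > D (289/26=11.12) > A (177/39=4.54) > C (11/24=0.46)
Fill: take E (6 @ 108) → take B (19 @ 289) → take D (26 @ 289) → take A (39 @ 177); 90/90 used.
4 item(s) taken whole.

4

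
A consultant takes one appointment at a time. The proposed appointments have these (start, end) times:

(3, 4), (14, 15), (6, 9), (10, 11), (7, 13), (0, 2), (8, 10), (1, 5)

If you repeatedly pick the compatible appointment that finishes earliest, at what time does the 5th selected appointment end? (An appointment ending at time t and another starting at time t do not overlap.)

15

Sorted by end: (0,2)  (3,4)  (1,5)  (6,9)  (8,10)  (10,11)  (7,13)  (14,15)
take (0,2); take (3,4); take (6,9); take (10,11); take (14,15).
Selected: (0,2) (3,4) (6,9) (10,11) (14,15)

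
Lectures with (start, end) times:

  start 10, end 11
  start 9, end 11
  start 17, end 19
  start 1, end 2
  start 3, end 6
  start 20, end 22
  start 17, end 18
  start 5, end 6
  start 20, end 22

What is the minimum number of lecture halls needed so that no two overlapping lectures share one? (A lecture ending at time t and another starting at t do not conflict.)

starts: [1, 3, 5, 9, 10, 17, 17, 20, 20]
ends:   [2, 6, 6, 11, 11, 18, 19, 22, 22]
s1→1 e2→0 s3→1 s5→2  — peak 2.

2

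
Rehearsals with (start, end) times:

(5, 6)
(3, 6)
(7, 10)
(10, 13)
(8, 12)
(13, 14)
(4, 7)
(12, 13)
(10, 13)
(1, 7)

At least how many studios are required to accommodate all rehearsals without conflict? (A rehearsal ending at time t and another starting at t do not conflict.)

4

The answer is the maximum number of intervals overlapping at any instant.
Events (time:±→running): 1:+→1 3:+→2 4:+→3 5:+→4 … peak 4.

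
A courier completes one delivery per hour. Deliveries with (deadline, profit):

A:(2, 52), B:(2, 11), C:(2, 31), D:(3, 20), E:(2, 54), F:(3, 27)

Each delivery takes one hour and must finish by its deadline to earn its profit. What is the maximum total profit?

133

Take jobs in profit order; each goes to the latest open slot no later than its deadline.
By profit: E(d2,54), A(d2,52), C(d2,31), F(d3,27), D(d3,20), B(d2,11)
E→slot 2; A→slot 1; C skipped; F→slot 3; D skipped; B skipped.
Profit = 52 + 54 + 27 = 133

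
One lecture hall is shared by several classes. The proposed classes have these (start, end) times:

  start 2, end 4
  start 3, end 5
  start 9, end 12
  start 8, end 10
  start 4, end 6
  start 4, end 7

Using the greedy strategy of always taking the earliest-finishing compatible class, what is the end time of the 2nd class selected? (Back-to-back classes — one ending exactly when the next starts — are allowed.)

Sorted by end: (2,4)  (3,5)  (4,6)  (4,7)  (8,10)  (9,12)
take (2,4); take (4,6); skip (4,7); take (8,10).
Selected: (2,4) (4,6) (8,10)

6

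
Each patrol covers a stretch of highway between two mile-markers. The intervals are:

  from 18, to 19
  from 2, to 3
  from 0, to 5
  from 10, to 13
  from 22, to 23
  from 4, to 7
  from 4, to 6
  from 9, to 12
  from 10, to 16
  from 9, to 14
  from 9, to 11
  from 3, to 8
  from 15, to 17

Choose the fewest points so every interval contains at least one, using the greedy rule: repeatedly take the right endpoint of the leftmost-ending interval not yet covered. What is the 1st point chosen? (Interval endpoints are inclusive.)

By right end: [2,3]  [0,5]  [4,6]  [4,7]  [3,8]  [9,11]  [9,12]  [10,13]  [9,14]  [10,16]  [15,17]  [18,19]  [22,23]
[2,3] uncovered → point at 3; [4,6] uncovered → point at 6; [9,11] uncovered → point at 11; [15,17] uncovered → point at 17; [18,19] uncovered → point at 19; [22,23] uncovered → point at 23.
Points: 3, 6, 11, 17, 19, 23 (6 total).

3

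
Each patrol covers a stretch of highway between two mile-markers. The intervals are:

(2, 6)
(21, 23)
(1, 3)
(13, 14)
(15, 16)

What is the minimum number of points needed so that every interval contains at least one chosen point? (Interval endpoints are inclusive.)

4

Sort by right endpoint; whenever an interval is uncovered, place a point at its right end.
By right end: [1,3]  [2,6]  [13,14]  [15,16]  [21,23]
[1,3] uncovered → point at 3; [13,14] uncovered → point at 14; [15,16] uncovered → point at 16; [21,23] uncovered → point at 23.
Points: 3, 14, 16, 23 (4 total).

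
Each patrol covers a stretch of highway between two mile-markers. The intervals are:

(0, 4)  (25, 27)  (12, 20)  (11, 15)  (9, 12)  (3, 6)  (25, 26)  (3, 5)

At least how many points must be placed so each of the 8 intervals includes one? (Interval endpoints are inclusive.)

3

By right end: [0,4]  [3,5]  [3,6]  [9,12]  [11,15]  [12,20]  [25,26]  [25,27]
[0,4] uncovered → point at 4; [9,12] uncovered → point at 12; [25,26] uncovered → point at 26.
Points: 4, 12, 26 (3 total).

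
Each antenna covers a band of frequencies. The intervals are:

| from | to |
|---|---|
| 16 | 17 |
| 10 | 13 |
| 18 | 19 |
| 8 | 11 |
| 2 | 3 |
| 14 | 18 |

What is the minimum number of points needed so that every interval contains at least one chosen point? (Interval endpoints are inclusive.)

4

Sorted: [2,3] [8,11] [10,13] [16,17] [14,18] [18,19]
{[2,3]} hit by 3; {[8,11],[10,13]} hit by 11; {[16,17],[14,18]} hit by 17; {[18,19]} hit by 19.
Points: 3, 11, 17, 19 (4 total).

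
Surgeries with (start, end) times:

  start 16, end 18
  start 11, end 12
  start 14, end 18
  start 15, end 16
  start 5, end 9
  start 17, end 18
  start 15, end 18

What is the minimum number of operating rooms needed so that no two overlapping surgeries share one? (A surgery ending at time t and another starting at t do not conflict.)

Count concurrent intervals with a sweep; the peak is the room count.
starts: [5, 11, 14, 15, 15, 16, 17]
ends:   [9, 12, 16, 18, 18, 18, 18]
s5→1 e9→0 s11→1 e12→0 s14→1 s15→2 s15→3 e16→2 s16→3 s17→4  — peak 4.

4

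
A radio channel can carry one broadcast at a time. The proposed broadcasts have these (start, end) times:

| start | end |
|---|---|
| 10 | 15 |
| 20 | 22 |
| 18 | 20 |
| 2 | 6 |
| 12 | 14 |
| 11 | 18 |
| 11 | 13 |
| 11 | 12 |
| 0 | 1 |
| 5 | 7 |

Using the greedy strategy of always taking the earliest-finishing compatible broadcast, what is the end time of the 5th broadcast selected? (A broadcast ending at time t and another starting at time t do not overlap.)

20

Order by finish time; keep every interval that doesn't clash with the previous kept one.
Sorted by end: (0,1)  (2,6)  (5,7)  (11,12)  (11,13)  (12,14)  (10,15)  (11,18)  (18,20)  (20,22)
take (0,1); take (2,6); take (11,12); skip (11,13); take (12,14); take (18,20); take (20,22).
Selected: (0,1) (2,6) (11,12) (12,14) (18,20) (20,22)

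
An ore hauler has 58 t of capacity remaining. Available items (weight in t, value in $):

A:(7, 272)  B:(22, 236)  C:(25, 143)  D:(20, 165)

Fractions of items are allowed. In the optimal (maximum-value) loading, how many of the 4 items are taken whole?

3

Sort by value per unit weight and fill in that order.
Ratios (sorted): A 38.86, B 10.73, D 8.25, C 5.72
take A (7 @ 272); take B (22 @ 236); take D (20 @ 165); take 9/25 of C → 51.48. Capacity used 58/58.
3 item(s) taken whole; one partial (take 9/25 of C).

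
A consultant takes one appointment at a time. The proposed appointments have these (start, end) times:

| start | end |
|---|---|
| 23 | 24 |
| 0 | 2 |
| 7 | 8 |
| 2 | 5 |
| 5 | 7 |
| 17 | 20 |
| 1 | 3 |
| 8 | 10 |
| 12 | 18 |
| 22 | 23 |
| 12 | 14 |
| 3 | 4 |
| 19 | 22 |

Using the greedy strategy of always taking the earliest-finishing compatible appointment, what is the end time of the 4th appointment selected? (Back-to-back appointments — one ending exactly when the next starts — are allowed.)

Sorted by end: (0,2)  (1,3)  (3,4)  (2,5)  (5,7)  (7,8)  (8,10)  (12,14)  (12,18)  (17,20)  (19,22)  (22,23)  (23,24)
take (0,2); take (3,4); take (5,7); take (7,8); take (8,10); take (12,14); skip (12,18); take (17,20); take (22,23); take (23,24).
Selected: (0,2) (3,4) (5,7) (7,8) (8,10) (12,14) (17,20) (22,23) (23,24)

8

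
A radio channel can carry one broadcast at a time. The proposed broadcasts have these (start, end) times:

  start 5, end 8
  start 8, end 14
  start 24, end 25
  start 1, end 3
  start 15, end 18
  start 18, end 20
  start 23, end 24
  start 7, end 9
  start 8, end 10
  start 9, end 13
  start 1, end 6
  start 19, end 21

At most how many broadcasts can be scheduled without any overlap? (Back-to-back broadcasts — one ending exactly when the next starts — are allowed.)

7

Sorted by end: (1,3)  (1,6)  (5,8)  (7,9)  (8,10)  (9,13)  (8,14)  (15,18)  (18,20)  (19,21)  (23,24)  (24,25)
take (1,3); skip (1,6); take (5,8); take (8,10); skip (8,14); take (15,18); take (18,20); skip (19,21); take (23,24); take (24,25).
Selected 7 broadcasts.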